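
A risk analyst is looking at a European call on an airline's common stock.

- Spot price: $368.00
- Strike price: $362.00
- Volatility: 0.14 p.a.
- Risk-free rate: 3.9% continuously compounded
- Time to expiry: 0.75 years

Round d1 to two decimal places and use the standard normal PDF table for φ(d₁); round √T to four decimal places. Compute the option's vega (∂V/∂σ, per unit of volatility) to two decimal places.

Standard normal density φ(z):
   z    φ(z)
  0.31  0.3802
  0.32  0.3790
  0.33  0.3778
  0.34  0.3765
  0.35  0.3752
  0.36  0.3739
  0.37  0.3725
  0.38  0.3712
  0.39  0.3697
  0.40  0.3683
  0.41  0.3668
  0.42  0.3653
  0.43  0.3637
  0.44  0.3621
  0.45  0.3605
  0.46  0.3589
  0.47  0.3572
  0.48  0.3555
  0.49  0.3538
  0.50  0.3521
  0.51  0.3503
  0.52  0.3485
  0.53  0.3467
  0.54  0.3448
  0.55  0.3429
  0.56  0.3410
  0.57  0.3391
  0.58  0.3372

σ√T = 0.14 × 0.8660 = 0.1212
d₁ = [ln(368/362) + (0.039 + 0.14²/2)·0.75] / 0.1212 = [0.0164 + 0.0366] / 0.1212 = 0.4375 ≈ 0.44
√T = √0.75 = 0.8660
φ(d₁) = φ(0.44) = 0.3621
vega = S·φ(d₁)·√T = 368·0.3621·0.8660 = 115.3969
(Vega is the same for a European call and put with the same parameters.)

115.40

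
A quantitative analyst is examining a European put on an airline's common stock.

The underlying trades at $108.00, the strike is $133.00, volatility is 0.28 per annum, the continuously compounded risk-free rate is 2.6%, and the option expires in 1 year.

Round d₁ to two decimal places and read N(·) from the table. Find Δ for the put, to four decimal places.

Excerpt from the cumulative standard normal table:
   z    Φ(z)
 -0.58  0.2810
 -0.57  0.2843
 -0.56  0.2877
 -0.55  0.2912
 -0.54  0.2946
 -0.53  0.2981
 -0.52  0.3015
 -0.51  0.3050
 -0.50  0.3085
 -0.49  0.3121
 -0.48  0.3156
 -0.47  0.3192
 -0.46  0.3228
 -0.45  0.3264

-0.6950

T = 1;  σ√T = 0.2800
d₁ = [ln(108/133) + (0.026 + 0.28²/2)·1] / 0.2800 = [-0.2082 + 0.0652] / 0.2800 = -0.5108 ⇒ -0.51
N(d₁) = N(-0.51) = 0.3050
Δ_put = N(d₁) − 1 = 0.3050 − 1 = -0.6950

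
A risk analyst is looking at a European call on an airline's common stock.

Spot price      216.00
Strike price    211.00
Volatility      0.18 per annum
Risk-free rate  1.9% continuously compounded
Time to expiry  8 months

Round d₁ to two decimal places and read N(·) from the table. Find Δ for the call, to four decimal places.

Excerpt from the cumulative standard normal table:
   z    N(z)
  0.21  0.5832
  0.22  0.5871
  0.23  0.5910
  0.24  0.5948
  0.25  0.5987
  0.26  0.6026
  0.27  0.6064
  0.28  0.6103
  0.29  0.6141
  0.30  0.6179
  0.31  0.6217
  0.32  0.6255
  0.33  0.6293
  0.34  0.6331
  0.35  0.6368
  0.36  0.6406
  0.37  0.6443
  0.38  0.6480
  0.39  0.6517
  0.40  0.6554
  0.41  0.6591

0.6255

T = 0.6667;  σ√T = 0.1470
d₁ = [ln(216/211) + (0.019 + ½·0.18²)·0.6667] / (σ√T) = (0.0234 + 0.0235) / 0.1470 = 0.3190 ≈ 0.32
N(d₁) = N(0.32) = 0.6255
Δ_call = N(d₁) = 0.6255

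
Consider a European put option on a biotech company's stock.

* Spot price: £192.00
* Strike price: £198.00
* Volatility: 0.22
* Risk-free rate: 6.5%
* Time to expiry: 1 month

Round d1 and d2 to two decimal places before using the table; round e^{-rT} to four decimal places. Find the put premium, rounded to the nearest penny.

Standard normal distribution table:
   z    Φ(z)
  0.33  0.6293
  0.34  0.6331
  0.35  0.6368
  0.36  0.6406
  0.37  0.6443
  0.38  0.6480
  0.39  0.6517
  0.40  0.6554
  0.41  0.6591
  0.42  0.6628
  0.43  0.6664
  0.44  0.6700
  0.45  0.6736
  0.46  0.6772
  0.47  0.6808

£7.53

σ√T = 0.22 × 0.2887 = 0.0635
d₁ = [ln(192/198) + (0.065 + 0.22²/2)·0.08333] / 0.0635 = [-0.0308 + 0.0074] / 0.0635 = -0.3675 which rounds to -0.37
d₂ = d₁ − σ√T = -0.3675 − 0.0635 = -0.4310 which rounds to -0.43
exp(−rT) = exp(−0.065·0.08333) = 0.9946
N(−d₂) = N(0.43) = 0.6664;  N(−d₁) = N(0.37) = 0.6443
P = 198·0.9946·0.6664 − 192·0.6443 = 131.2347 − 123.7056 = 7.5291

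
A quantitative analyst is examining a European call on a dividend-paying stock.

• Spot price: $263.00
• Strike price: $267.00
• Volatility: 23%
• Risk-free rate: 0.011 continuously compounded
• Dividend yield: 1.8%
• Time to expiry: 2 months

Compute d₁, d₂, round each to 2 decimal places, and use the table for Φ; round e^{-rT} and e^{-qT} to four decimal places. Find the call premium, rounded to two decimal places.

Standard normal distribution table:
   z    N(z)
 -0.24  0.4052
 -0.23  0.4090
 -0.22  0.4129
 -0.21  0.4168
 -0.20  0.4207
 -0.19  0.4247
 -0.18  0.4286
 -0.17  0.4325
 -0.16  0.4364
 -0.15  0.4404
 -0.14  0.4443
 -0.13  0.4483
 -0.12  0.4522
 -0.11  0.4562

σ√T = 0.23 × 0.4082 = 0.0939
ln(S/K) + (r − q + σ²/2)T = ln(263/267) + (0.011 − 0.018 + 0.23²/2)·0.1667 = -0.0151 + 0.0032 = -0.0119
d₁ = -0.0119 / 0.0939 = -0.1262 which rounds to -0.13
d₂ = d₁ − σ√T = -0.1262 − 0.0939 = -0.2201 which rounds to -0.22
exp(−qT) = exp(−0.018·0.1667) = 0.9970;  exp(−rT) = exp(−0.011·0.1667) = 0.9982
C = 263·0.9970·N(-0.13) − 267·0.9982·N(-0.22) = 263·0.9970·0.4483 − 267·0.9982·0.4129 = 117.5492 − 110.0459 = 7.5033

$7.50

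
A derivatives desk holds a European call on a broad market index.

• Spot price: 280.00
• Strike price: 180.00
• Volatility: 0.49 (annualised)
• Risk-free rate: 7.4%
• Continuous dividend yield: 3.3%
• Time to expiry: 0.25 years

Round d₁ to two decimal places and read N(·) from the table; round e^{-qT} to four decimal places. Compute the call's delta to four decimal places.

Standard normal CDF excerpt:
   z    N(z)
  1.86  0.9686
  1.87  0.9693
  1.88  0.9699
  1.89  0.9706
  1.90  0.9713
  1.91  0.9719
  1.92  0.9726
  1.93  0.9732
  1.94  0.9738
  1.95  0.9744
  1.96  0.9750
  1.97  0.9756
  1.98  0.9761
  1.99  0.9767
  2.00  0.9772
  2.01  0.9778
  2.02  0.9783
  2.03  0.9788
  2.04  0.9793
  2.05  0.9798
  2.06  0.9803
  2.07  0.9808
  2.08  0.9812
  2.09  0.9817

T = 0.25;  σ√T = 0.2450
ln(S/K) + (r − q + σ²/2)T = ln(280/180) + (0.074 − 0.033 + 0.49²/2)·0.25 = 0.4418 + 0.0403 = 0.4821
d₁ = 0.4821 / 0.2450 = 1.9677 ⇒ 1.97
N(d₁) = N(1.97) = 0.9756
Δ_call = e^(−qT)·N(d₁) = 0.9918·0.9756 = 0.9676

0.9676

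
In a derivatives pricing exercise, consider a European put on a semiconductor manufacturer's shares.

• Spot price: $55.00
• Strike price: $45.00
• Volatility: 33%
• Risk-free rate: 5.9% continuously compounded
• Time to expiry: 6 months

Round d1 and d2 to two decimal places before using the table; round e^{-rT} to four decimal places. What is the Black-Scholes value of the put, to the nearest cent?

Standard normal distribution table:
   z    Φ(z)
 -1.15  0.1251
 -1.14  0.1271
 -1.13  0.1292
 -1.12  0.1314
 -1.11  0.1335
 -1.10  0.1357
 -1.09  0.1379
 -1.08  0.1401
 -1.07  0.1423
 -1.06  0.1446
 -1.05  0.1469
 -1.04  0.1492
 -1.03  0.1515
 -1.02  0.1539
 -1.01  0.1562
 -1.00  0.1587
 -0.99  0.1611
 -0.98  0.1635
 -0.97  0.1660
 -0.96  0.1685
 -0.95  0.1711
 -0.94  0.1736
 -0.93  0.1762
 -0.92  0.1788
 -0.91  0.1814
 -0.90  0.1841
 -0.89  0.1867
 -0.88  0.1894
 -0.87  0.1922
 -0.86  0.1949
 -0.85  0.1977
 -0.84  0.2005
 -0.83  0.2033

$0.93

T = 0.5;  σ√T = 0.2333
ln(S/K) + (r + σ²/2)T = ln(55/45) + (0.059 + 0.33²/2)·0.5 = 0.2007 + 0.0567 = 0.2574
d₁ = 0.2574 / 0.2333 = 1.1031 ≈ 1.10
d₂ = d₁ − σ√T = 1.1031 − 0.2333 = 0.8697 ≈ 0.87
exp(−rT) = exp(−0.059·0.5) = 0.9709
N(−d₂) = N(-0.87) = 0.1922;  N(−d₁) = N(-1.10) = 0.1357
P = 45·0.9709·0.1922 − 55·0.1357 = 8.3973 − 7.4635 = 0.9338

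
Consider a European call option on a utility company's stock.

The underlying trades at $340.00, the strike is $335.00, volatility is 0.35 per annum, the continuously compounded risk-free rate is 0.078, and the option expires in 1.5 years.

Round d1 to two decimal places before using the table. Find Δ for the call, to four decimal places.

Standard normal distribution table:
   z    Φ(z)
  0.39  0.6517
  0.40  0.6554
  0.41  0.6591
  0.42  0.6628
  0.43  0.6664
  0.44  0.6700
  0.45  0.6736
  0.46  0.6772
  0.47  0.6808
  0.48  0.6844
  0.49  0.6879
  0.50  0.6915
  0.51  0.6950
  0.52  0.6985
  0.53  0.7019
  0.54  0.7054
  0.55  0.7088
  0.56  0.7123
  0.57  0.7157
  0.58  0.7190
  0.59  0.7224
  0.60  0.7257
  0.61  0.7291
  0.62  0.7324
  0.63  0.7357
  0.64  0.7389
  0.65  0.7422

0.6985

σ√T = 0.35·√1.5 = 0.4287
d₁ = [ln(340/335) + (0.078 + 0.35²/2)·1.5] / 0.4287 = [0.0148 + 0.2089] / 0.4287 = 0.5218 which rounds to 0.52
N(d₁) = N(0.52) = 0.6985
Δ_call = N(d₁) = 0.6985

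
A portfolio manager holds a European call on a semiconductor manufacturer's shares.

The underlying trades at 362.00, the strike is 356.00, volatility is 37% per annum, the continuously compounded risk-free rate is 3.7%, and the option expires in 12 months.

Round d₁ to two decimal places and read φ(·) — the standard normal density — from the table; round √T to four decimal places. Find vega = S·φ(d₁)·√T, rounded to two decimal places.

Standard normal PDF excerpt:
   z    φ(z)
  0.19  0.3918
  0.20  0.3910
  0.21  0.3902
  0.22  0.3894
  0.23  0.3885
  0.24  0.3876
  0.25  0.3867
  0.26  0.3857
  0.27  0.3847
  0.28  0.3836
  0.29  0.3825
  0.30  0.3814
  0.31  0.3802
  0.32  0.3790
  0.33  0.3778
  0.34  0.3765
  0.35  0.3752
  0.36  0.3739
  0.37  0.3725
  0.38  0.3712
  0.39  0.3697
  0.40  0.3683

136.76

σ√T = 0.37 × 1.0000 = 0.3700
d₁ = [ln(362/356) + (0.037 + 0.37²/2)·1] / 0.3700 = [0.0167 + 0.1054] / 0.3700 = 0.3302 ⇒ 0.33
√T = √1 = 1.0000
φ(d₁) = φ(0.33) = 0.3778
vega = S·φ(d₁)·√T = 362·0.3778·1.0000 = 136.7636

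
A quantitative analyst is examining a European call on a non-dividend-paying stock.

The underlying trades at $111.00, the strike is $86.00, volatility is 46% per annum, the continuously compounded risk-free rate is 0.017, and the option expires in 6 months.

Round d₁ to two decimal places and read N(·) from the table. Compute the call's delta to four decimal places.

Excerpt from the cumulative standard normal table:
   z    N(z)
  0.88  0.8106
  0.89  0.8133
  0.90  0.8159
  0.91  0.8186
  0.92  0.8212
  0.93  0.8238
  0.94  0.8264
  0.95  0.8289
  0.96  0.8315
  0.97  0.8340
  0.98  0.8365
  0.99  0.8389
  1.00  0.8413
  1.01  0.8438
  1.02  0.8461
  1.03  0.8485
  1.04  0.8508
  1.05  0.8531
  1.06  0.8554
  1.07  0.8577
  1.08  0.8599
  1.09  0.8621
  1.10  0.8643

0.8340

σ√T = 0.46·√0.5 = 0.3253
ln(S/K) + (r + σ²/2)T = ln(111/86) + (0.017 + 0.46²/2)·0.5 = 0.2552 + 0.0614 = 0.3166
d₁ = 0.3166 / 0.3253 = 0.9733 which rounds to 0.97
N(d₁) = N(0.97) = 0.8340
Δ_call = N(d₁) = 0.8340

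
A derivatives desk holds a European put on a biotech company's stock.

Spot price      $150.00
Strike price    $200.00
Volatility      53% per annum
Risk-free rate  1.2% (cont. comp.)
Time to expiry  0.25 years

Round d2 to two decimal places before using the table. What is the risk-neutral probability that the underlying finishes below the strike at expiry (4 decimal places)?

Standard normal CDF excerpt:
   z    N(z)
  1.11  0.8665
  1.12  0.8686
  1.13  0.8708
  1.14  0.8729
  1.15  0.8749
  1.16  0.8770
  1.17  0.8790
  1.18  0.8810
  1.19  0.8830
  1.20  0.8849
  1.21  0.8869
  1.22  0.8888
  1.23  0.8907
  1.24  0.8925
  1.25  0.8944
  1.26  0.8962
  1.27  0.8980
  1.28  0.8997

σ√T = 0.53 × 0.5000 = 0.2650
d₁ = [ln(150/200) + (0.012 + 0.53²/2)·0.25] / 0.2650 = [-0.2877 + 0.0381] / 0.2650 = -0.9418 ≈ -0.94
d₂ = d₁ − σ√T = -0.9418 − 0.2650 = -1.2068 ≈ -1.21
Pr(exercise) under Q = N(−d₂) = N(1.21) = 0.8869

0.8869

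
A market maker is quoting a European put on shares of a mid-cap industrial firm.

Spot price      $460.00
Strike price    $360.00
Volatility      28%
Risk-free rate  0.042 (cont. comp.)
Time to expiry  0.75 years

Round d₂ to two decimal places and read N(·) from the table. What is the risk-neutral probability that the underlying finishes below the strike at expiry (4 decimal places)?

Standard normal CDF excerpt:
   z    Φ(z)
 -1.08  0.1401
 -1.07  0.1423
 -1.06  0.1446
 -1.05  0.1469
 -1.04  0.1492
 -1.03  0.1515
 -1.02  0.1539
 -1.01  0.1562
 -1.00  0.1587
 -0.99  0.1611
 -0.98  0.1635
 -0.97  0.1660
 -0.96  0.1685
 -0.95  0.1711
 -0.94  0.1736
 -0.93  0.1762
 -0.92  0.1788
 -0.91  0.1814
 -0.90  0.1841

0.1539

T = 0.75;  σ√T = 0.2425
ln(S/K) + (r + σ²/2)T = ln(460/360) + (0.042 + 0.28²/2)·0.75 = 0.2451 + 0.0609 = 0.3060
d₁ = 0.3060 / 0.2425 = 1.2620 which rounds to 1.26
d₂ = d₁ − σ√T = 1.2620 − 0.2425 = 1.0195 which rounds to 1.02
Pr(exercise) under Q = N(−d₂) = N(-1.02) = 0.1539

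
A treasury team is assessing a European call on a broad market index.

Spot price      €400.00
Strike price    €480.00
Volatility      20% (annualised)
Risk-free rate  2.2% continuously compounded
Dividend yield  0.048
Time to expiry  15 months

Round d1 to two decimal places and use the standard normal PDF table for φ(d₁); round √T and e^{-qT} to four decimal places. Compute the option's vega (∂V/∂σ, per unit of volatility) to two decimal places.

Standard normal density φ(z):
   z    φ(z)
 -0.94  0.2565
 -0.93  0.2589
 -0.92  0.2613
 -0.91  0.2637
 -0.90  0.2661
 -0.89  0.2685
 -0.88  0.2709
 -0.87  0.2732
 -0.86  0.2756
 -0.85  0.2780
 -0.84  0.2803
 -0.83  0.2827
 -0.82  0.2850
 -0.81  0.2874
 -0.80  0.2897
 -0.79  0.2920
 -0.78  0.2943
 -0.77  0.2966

T = 1.25;  σ√T = 0.2236
d₁ = [ln(400/480) + (0.022 − 0.048 + 0.2²/2)·1.25] / 0.2236 = [-0.1823 − 0.0075] / 0.2236 = -0.8489 ≈ -0.85
√T = √1.25 = 1.1180
φ(d₁) = φ(-0.85) = 0.2780
e^(−qT) = e^(−0.048·1.25) = 0.9418
vega = S·e^(−qT)·φ(d₁)·√T = 400·0.9418·0.2780·1.1180 = 117.0861
(Call and put vega coincide under Black-Scholes.)

117.09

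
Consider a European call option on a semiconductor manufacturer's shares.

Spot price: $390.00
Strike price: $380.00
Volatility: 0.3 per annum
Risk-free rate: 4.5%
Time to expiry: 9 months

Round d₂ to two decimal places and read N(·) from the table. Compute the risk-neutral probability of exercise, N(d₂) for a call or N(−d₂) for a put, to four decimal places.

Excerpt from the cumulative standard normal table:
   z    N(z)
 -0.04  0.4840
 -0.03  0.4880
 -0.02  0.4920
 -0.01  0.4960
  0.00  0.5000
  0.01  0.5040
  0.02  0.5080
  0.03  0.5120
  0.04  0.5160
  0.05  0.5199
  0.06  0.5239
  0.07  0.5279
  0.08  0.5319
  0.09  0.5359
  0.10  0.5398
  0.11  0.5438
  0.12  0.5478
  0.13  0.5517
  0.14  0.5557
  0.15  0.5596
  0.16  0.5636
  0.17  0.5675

σ√T = 0.3 × 0.8660 = 0.2598
d₁ = [ln(390/380) + (0.045 + 0.3²/2)·0.75] / 0.2598 = [0.0260 + 0.0675] / 0.2598 = 0.3598 ⇒ 0.36
d₂ = d₁ − σ√T = 0.3598 − 0.2598 = 0.1000 ⇒ 0.10
Pr(exercise) under Q = N(d₂) = 0.5398

0.5398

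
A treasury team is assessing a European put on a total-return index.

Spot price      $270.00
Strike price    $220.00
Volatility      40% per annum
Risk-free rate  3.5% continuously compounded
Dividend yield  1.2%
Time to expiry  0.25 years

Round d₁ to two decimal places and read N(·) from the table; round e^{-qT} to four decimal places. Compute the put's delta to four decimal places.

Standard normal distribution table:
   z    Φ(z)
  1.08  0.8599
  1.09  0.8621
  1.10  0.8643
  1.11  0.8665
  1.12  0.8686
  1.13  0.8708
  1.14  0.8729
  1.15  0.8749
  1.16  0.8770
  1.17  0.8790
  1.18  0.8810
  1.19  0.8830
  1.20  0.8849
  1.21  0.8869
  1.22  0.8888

σ√T = 0.4 × 0.5000 = 0.2000
ln(S/K) + (r − q + σ²/2)T = ln(270/220) + (0.035 − 0.012 + 0.4²/2)·0.25 = 0.2048 + 0.0258 = 0.2305
d₁ = 0.2305 / 0.2000 = 1.1527 which rounds to 1.15
N(d₁) = N(1.15) = 0.8749
Δ_put = exp(−qT)·(N(d₁) − 1) = 0.9970·(0.8749 − 1) = -0.1247

-0.1247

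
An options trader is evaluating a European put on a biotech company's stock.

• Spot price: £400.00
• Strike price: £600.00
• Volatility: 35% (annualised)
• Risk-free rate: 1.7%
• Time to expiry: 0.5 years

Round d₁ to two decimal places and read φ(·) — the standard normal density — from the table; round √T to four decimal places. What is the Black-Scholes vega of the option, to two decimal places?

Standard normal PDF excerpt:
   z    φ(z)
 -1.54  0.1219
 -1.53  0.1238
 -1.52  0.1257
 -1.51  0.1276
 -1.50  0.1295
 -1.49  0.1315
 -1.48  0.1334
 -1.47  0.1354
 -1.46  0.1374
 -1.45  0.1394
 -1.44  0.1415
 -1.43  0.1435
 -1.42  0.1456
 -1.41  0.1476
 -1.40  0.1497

σ√T = 0.35·√0.5 = 0.2475
d₁ = [ln(400/600) + (0.017 + 0.35²/2)·0.5] / 0.2475 = [-0.4055 + 0.0391] / 0.2475 = -1.4802 which rounds to -1.48
√T = √0.5 = 0.7071
φ(d₁) = φ(-1.48) = 0.1334
vega = S·φ(d₁)·√T = 400·0.1334·0.7071 = 37.7309

37.73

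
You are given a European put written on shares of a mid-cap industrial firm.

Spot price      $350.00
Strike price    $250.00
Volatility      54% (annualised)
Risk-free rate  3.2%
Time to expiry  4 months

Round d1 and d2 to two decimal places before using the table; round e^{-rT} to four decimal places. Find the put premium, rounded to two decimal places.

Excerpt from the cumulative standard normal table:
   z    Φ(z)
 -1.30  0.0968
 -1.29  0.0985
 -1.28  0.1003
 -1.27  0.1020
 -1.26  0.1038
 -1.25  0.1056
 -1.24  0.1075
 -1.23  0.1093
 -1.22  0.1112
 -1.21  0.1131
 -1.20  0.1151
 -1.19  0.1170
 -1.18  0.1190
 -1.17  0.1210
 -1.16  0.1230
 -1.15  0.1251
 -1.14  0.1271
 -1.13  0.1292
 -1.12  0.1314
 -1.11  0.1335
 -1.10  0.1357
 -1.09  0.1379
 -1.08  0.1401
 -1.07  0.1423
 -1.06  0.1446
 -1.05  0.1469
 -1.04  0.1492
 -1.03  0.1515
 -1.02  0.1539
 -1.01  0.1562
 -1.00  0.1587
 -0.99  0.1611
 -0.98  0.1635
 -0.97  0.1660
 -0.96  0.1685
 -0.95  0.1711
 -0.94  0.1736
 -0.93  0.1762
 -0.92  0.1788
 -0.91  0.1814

$5.98

T = 0.3333;  σ√T = 0.3118
d₁ = [ln(350/250) + (0.032 + ½·0.54²)·0.3333] / (σ√T) = (0.3365 + 0.0593) / 0.3118 = 1.2693 ⇒ 1.27
d₂ = 1.2693 − 0.3118 = 0.9576 ⇒ 0.96
e^(−rT) = e^(−0.032·0.3333) = 0.9894
P = 250·0.9894·N(-0.96) − 350·N(-1.27) = 250·0.9894·0.1685 − 350·0.1020 = 41.6785 − 35.7000 = 5.9785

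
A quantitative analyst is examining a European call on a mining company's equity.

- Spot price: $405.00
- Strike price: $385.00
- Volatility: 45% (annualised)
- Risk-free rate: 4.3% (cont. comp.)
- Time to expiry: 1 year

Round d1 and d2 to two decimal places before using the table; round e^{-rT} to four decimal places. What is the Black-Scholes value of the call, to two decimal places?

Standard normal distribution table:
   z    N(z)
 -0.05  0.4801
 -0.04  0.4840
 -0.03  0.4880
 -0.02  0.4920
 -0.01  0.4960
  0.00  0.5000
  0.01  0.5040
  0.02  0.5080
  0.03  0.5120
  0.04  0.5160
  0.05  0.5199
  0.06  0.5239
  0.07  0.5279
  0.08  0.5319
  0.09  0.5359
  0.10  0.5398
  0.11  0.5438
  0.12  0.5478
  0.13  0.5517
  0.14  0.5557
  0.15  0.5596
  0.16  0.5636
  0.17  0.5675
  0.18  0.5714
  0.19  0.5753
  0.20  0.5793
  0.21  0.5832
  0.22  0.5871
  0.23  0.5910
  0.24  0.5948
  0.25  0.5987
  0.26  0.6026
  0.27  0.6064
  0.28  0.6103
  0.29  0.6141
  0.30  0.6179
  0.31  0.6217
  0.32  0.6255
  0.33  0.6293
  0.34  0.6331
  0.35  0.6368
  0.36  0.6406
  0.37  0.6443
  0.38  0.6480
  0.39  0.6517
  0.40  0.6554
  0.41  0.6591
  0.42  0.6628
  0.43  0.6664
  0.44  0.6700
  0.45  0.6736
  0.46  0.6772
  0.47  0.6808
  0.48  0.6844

T = 1;  σ√T = 0.4500
d₁ = [ln(405/385) + (0.043 + 0.45²/2)·1] / 0.4500 = [0.0506 + 0.1442] / 0.4500 = 0.4331 → 0.43
d₂ = d₁ − σ√T = 0.4331 − 0.4500 = -0.0169 → -0.02
e^(−rT) = e^(−0.043·1) = 0.9579
N(d₁) = N(0.43) = 0.6664;  N(d₂) = N(-0.02) = 0.4920
C = 405·0.6664 − 385·0.9579·0.4920 = 269.8920 − 181.4454 = 88.4466

$88.45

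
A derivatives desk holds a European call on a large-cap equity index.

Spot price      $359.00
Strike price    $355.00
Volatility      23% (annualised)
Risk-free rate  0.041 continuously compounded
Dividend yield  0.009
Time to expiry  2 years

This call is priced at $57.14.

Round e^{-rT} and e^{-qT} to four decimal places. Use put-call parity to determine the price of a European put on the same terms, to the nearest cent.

$31.59

exp(−qT) = exp(−0.009·2) = 0.9822;  exp(−rT) = exp(−0.041·2) = 0.9213
Put-call parity: C − P = S·e^(−qT) − K·e^(−rT) = 359·0.9822 − 355·0.9213 = 352.6098 − 327.0615 = 25.5483
P = C − (C − P) = 57.14 − (25.5483) = 31.5917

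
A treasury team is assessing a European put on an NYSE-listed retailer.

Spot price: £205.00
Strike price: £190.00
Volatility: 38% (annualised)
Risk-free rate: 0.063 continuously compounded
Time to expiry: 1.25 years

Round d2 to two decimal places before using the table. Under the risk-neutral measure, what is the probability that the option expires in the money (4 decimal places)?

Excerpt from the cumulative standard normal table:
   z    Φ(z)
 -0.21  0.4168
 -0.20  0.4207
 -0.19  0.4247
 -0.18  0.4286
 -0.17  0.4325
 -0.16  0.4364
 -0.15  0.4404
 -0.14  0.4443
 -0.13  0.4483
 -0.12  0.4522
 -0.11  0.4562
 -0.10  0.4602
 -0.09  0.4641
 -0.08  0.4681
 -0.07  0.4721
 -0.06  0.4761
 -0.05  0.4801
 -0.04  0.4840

T = 1.25;  σ√T = 0.4249
d₁ = [ln(205/190) + (0.063 + 0.38²/2)·1.25] / 0.4249 = [0.0760 + 0.1690] / 0.4249 = 0.5766 which rounds to 0.58
d₂ = d₁ − σ√T = 0.5766 − 0.4249 = 0.1518 which rounds to 0.15
Risk-neutral Pr[S_T < K] = N(−d₂) = N(-0.15) = 0.4404

0.4404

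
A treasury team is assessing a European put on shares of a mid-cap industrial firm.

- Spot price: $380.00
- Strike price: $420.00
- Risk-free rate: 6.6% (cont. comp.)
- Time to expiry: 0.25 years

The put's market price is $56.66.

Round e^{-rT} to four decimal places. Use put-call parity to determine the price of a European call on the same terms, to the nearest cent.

e^(−rT) = e^(−0.066·0.25) = 0.9836
Put-call parity: C − P = S − K·e^(−rT) = 380 − 420·0.9836 = 380 − 413.1120 = -33.1120
C = P + (C − P) = 56.66 + (-33.1120) = 23.5480

$23.55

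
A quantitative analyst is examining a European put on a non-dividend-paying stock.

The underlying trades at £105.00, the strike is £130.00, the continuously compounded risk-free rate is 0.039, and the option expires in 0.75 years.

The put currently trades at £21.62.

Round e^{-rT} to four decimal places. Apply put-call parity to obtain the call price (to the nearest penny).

exp(−rT) = exp(−0.039·0.75) = 0.9712
Put-call parity: C − P = S − K·e^(−rT) = 105 − 130·0.9712 = 105 − 126.2560 = -21.2560
C = P + (C − P) = 21.62 + (-21.2560) = 0.3640

£0.36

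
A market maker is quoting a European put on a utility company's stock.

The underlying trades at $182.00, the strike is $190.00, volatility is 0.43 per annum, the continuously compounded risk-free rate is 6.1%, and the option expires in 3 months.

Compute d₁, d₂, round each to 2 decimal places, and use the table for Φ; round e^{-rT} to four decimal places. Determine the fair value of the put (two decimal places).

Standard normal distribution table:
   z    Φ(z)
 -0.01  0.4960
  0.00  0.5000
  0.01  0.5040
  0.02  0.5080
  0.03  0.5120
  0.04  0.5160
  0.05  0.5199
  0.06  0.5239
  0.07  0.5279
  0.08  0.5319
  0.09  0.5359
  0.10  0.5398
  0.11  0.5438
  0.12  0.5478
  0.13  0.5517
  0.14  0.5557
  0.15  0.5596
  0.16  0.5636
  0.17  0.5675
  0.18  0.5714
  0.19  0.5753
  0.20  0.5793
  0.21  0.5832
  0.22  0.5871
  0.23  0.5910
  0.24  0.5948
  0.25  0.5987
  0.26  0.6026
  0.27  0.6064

$18.85

T = 0.25;  σ√T = 0.2150
d₁ = [ln(182/190) + (0.061 + 0.43²/2)·0.25] / 0.2150 = [-0.0430 + 0.0384] / 0.2150 = -0.0217 ⇒ -0.02
d₂ = d₁ − σ√T = -0.0217 − 0.2150 = -0.2367 ⇒ -0.24
e^(−rT) = e^(−0.061·0.25) = 0.9849
N(−d₂) = N(0.24) = 0.5948;  N(−d₁) = N(0.02) = 0.5080
P = 190·0.9849·0.5948 − 182·0.5080 = 111.3055 − 92.4560 = 18.8495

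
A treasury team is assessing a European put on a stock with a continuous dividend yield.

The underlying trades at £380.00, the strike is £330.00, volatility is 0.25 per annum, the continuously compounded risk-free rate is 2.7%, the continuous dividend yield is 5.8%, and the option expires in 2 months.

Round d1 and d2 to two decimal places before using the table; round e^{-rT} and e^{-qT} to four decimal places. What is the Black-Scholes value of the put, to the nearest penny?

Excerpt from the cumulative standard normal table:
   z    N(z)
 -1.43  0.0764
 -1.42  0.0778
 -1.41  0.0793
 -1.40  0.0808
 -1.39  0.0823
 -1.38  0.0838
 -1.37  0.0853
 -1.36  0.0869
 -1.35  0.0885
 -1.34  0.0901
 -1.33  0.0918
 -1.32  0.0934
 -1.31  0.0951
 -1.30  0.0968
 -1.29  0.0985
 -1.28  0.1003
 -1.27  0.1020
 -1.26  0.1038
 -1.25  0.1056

σ√T = 0.25·√0.1667 = 0.1021
ln(S/K) + (r − q + σ²/2)T = ln(380/330) + (0.027 − 0.058 + 0.25²/2)·0.1667 = 0.1411 + 0.0000 = 0.1411
d₁ = 0.1411 / 0.1021 = 1.3827 ⇒ 1.38
d₂ = d₁ − σ√T = 1.3827 − 0.1021 = 1.2806 ⇒ 1.28
exp(−qT) = exp(−0.058·0.1667) = 0.9904;  exp(−rT) = exp(−0.027·0.1667) = 0.9955
N(−d₂) = N(-1.28) = 0.1003;  N(−d₁) = N(-1.38) = 0.0838
P = 330·0.9955·0.1003 − 380·0.9904·0.0838 = 32.9501 − 31.5383 = 1.4118

£1.41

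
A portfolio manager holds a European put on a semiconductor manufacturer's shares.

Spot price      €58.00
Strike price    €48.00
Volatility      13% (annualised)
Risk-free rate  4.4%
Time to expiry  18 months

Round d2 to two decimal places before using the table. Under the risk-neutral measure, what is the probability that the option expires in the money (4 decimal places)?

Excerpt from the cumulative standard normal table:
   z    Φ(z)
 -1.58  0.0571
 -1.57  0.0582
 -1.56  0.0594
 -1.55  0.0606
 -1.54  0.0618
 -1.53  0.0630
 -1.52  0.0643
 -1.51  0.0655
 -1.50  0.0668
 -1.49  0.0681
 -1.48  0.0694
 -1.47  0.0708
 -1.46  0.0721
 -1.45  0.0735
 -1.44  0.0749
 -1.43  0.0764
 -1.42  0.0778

σ√T = 0.13·√1.5 = 0.1592
ln(S/K) + (r + σ²/2)T = ln(58/48) + (0.044 + 0.13²/2)·1.5 = 0.1892 + 0.0787 = 0.2679
d₁ = 0.2679 / 0.1592 = 1.6827 → 1.68
d₂ = d₁ − σ√T = 1.6827 − 0.1592 = 1.5235 → 1.52
Risk-neutral Pr[S_T < K] = N(−d₂) = N(-1.52) = 0.0643

0.0643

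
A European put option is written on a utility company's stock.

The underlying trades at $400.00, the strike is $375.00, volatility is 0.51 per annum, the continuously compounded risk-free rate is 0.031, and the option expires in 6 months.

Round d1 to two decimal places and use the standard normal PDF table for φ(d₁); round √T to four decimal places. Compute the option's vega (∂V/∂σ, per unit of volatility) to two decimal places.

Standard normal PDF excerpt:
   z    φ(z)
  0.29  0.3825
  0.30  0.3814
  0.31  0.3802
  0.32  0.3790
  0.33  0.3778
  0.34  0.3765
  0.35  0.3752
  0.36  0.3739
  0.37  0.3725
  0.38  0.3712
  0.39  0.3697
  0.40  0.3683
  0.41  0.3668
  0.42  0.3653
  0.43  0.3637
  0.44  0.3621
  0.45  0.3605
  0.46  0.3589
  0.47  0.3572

σ√T = 0.51 × 0.7071 = 0.3606
d₁ = [ln(400/375) + (0.031 + ½·0.51²)·0.5] / (σ√T) = (0.0645 + 0.0805) / 0.3606 = 0.4023 ≈ 0.40
√T = √0.5 = 0.7071
φ(d₁) = φ(0.40) = 0.3683
vega = S·φ(d₁)·√T = 400·0.3683·0.7071 = 104.1700
(The call has the same vega.)

104.17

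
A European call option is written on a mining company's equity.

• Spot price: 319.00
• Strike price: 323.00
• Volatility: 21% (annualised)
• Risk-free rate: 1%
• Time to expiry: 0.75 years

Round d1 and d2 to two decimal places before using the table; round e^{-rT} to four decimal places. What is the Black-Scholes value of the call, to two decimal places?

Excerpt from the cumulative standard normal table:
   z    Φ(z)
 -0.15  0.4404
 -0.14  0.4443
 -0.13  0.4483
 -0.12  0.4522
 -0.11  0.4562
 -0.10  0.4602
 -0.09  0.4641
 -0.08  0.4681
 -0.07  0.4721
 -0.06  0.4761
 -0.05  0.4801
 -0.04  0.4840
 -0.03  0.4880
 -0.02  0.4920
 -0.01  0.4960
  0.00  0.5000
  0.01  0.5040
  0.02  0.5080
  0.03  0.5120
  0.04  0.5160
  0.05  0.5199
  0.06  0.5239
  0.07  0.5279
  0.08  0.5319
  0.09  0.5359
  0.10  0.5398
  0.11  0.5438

22.16

T = 0.75;  σ√T = 0.1819
d₁ = [ln(319/323) + (0.01 + 0.21²/2)·0.75] / 0.1819 = [-0.0125 + 0.0240] / 0.1819 = 0.0637 → 0.06
d₂ = d₁ − σ√T = 0.0637 − 0.1819 = -0.1182 → -0.12
e^(−rT) = e^(−0.01·0.75) = 0.9925
C = 319·N(0.06) − 323·0.9925·N(-0.12) = 319·0.5239 − 323·0.9925·0.4522 = 167.1241 − 144.9651 = 22.1590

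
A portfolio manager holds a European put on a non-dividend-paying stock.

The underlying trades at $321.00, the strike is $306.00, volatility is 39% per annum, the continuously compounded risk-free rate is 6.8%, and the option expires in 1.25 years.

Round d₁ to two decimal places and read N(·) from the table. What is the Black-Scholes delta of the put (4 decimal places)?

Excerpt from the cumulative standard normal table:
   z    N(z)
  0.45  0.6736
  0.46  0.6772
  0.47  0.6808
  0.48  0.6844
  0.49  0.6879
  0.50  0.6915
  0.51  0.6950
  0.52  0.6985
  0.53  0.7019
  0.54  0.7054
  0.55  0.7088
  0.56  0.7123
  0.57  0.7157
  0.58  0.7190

σ√T = 0.39·√1.25 = 0.4360
d₁ = [ln(321/306) + (0.068 + ½·0.39²)·1.25] / (σ√T) = (0.0479 + 0.1801) / 0.4360 = 0.5227 which rounds to 0.52
N(d₁) = N(0.52) = 0.6985
Δ_put = N(d₁) − 1 = 0.6985 − 1 = -0.3015

-0.3015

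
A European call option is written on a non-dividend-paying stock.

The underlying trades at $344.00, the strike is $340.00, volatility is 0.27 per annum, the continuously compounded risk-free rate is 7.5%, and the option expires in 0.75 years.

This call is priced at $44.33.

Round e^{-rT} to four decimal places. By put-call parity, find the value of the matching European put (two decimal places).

e^(−rT) = e^(−0.075·0.75) = 0.9453
Put-call parity: C − P = S − K·e^(−rT) = 344 − 340·0.9453 = 344 − 321.4020 = 22.5980
P = C − (C − P) = 44.33 − (22.5980) = 21.7320

$21.73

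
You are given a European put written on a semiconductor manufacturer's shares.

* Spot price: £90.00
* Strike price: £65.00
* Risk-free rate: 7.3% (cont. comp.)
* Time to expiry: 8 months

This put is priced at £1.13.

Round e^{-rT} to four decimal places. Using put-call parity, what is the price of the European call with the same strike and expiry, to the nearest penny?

£29.22

e^(−rT) = e^(−0.073·0.6667) = 0.9525
Put-call parity: C − P = S − K·e^(−rT) = 90 − 65·0.9525 = 90 − 61.9125 = 28.0875
C = P + (C − P) = 1.13 + (28.0875) = 29.2175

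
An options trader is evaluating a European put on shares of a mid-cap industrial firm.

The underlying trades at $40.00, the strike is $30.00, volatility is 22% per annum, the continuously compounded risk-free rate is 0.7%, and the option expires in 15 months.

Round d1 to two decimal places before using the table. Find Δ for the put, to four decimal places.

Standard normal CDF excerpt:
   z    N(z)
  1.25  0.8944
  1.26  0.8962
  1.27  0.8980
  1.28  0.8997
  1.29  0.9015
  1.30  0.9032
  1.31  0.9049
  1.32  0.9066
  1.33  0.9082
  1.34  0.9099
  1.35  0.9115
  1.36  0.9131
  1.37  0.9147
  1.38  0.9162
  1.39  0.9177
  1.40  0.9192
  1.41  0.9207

-0.0918

T = 1.25;  σ√T = 0.2460
ln(S/K) + (r + σ²/2)T = ln(40/30) + (0.007 + 0.22²/2)·1.25 = 0.2877 + 0.0390 = 0.3267
d₁ = 0.3267 / 0.2460 = 1.3282 which rounds to 1.33
N(d₁) = N(1.33) = 0.9082
Δ_put = N(d₁) − 1 = 0.9082 − 1 = -0.0918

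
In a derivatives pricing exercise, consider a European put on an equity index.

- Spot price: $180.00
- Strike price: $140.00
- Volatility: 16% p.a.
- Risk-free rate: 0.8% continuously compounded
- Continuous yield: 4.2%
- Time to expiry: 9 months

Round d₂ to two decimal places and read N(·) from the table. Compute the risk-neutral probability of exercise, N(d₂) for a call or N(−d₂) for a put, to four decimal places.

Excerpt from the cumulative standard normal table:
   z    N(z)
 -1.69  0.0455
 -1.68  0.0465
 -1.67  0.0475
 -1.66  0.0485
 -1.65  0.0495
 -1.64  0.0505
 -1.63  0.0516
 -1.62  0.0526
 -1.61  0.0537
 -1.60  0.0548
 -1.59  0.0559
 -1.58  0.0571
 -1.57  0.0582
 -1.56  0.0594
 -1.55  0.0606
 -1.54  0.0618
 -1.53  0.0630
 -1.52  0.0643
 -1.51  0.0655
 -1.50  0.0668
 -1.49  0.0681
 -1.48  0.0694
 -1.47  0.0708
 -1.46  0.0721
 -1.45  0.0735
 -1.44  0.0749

T = 0.75;  σ√T = 0.1386
d₁ = [ln(180/140) + (0.008 − 0.042 + ½·0.16²)·0.75] / (σ√T) = (0.2513 − 0.0159) / 0.1386 = 1.6990 ⇒ 1.70
d₂ = 1.6990 − 0.1386 = 1.5604 ⇒ 1.56
Pr(exercise) under Q = N(−d₂) = N(-1.56) = 0.0594

0.0594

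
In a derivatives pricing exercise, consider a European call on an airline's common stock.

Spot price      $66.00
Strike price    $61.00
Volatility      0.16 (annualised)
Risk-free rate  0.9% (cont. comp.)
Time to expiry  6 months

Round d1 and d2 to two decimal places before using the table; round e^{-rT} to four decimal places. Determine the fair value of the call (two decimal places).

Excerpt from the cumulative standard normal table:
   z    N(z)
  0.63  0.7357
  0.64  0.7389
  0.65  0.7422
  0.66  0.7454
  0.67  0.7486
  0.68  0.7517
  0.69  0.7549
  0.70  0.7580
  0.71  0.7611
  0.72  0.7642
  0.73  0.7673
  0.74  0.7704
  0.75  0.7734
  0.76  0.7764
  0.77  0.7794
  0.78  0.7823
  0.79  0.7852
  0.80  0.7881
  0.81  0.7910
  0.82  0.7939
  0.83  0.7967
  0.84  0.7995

$6.18

σ√T = 0.16 × 0.7071 = 0.1131
d₁ = [ln(66/61) + (0.009 + 0.16²/2)·0.5] / 0.1131 = [0.0788 + 0.0109] / 0.1131 = 0.7927 → 0.79
d₂ = d₁ − σ√T = 0.7927 − 0.1131 = 0.6795 → 0.68
exp(−rT) = exp(−0.009·0.5) = 0.9955
C = 66·N(0.79) − 61·0.9955·N(0.68) = 66·0.7852 − 61·0.9955·0.7517 = 51.8232 − 45.6474 = 6.1758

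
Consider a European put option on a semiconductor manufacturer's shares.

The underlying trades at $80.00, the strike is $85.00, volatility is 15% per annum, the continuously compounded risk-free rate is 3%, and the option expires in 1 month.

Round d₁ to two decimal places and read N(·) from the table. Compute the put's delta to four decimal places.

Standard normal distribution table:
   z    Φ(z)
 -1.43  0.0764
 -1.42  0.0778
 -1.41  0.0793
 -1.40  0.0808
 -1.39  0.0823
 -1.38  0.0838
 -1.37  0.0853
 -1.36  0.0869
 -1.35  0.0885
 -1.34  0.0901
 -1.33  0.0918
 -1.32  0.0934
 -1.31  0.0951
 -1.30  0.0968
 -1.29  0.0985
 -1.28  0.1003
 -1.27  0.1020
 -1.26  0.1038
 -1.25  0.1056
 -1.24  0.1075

-0.9066

T = 0.08333;  σ√T = 0.0433
ln(S/K) + (r + σ²/2)T = ln(80/85) + (0.03 + 0.15²/2)·0.08333 = -0.0606 + 0.0034 = -0.0572
d₁ = -0.0572 / 0.0433 = -1.3207 ≈ -1.32
N(d₁) = N(-1.32) = 0.0934
Δ_put = N(d₁) − 1 = 0.0934 − 1 = -0.9066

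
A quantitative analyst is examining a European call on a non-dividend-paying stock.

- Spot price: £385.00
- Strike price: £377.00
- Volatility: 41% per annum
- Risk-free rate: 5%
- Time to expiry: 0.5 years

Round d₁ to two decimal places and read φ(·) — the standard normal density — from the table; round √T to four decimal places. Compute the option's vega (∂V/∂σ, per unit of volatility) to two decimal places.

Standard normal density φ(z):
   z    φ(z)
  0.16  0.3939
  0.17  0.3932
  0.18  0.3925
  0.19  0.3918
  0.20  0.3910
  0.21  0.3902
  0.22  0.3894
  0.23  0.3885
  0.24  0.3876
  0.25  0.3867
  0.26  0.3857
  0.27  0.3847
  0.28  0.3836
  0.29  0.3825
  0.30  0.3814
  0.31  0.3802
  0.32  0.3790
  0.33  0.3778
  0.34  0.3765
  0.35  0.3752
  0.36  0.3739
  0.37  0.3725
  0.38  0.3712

103.83

T = 0.5;  σ√T = 0.2899
ln(S/K) + (r + σ²/2)T = ln(385/377) + (0.05 + 0.41²/2)·0.5 = 0.0210 + 0.0670 = 0.0880
d₁ = 0.0880 / 0.2899 = 0.3036 → 0.30
√T = √0.5 = 0.7071
φ(d₁) = φ(0.30) = 0.3814
vega = S·φ(d₁)·√T = 385·0.3814·0.7071 = 103.8299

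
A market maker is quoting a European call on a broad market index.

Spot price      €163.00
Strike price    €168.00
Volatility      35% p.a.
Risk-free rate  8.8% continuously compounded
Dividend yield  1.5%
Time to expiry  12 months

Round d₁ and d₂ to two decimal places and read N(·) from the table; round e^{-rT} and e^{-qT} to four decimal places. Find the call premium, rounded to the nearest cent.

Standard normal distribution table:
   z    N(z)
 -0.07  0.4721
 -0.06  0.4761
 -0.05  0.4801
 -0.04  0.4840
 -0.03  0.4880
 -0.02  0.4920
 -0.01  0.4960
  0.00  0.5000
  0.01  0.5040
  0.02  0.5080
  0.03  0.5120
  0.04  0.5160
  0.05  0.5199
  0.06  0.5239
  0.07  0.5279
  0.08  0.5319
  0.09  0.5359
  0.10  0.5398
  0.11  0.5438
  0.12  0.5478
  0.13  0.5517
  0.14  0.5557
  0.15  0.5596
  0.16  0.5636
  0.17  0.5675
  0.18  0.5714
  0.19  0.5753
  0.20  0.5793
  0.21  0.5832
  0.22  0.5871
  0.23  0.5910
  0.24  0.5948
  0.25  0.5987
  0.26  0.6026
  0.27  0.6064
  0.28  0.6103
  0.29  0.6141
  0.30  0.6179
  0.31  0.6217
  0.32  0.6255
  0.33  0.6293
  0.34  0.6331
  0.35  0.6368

T = 1;  σ√T = 0.3500
ln(S/K) + (r − q + σ²/2)T = ln(163/168) + (0.088 − 0.015 + 0.35²/2)·1 = -0.0302 + 0.1342 = 0.1040
d₁ = 0.1040 / 0.3500 = 0.2972 which rounds to 0.30
d₂ = d₁ − σ√T = 0.2972 − 0.3500 = -0.0528 which rounds to -0.05
e^(−qT) = e^(−0.015·1) = 0.9851;  e^(−rT) = e^(−0.088·1) = 0.9158
C = 163·0.9851·N(0.30) − 168·0.9158·N(-0.05) = 163·0.9851·0.6179 − 168·0.9158·0.4801 = 99.2170 − 73.8655 = 25.3515

€25.35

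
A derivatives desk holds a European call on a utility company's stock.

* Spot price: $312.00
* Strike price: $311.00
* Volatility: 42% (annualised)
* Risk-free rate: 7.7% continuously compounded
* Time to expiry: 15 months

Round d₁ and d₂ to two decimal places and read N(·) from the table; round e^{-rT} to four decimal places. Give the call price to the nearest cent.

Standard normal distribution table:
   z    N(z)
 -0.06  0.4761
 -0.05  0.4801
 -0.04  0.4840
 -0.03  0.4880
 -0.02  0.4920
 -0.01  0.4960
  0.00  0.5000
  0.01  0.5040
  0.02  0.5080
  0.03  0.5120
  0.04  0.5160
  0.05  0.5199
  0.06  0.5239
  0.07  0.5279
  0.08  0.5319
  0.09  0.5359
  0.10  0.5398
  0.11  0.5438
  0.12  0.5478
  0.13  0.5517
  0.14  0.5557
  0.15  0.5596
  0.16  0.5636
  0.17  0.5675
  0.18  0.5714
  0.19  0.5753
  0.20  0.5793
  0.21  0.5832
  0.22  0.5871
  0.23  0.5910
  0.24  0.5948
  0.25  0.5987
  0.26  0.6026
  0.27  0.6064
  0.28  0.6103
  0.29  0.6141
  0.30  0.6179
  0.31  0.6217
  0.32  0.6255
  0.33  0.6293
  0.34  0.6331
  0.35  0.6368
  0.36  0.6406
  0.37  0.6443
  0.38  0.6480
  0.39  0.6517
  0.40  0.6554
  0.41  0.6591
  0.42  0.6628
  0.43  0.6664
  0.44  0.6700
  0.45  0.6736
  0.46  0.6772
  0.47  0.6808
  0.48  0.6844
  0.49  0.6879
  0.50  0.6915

σ√T = 0.42 × 1.1180 = 0.4696
d₁ = [ln(312/311) + (0.077 + 0.42²/2)·1.25] / 0.4696 = [0.0032 + 0.2065] / 0.4696 = 0.4466 which rounds to 0.45
d₂ = d₁ − σ√T = 0.4466 − 0.4696 = -0.0230 which rounds to -0.02
exp(−rT) = exp(−0.077·1.25) = 0.9082
N(d₁) = N(0.45) = 0.6736;  N(d₂) = N(-0.02) = 0.4920
C = 312·0.6736 − 311·0.9082·0.4920 = 210.1632 − 138.9655 = 71.1977

$71.20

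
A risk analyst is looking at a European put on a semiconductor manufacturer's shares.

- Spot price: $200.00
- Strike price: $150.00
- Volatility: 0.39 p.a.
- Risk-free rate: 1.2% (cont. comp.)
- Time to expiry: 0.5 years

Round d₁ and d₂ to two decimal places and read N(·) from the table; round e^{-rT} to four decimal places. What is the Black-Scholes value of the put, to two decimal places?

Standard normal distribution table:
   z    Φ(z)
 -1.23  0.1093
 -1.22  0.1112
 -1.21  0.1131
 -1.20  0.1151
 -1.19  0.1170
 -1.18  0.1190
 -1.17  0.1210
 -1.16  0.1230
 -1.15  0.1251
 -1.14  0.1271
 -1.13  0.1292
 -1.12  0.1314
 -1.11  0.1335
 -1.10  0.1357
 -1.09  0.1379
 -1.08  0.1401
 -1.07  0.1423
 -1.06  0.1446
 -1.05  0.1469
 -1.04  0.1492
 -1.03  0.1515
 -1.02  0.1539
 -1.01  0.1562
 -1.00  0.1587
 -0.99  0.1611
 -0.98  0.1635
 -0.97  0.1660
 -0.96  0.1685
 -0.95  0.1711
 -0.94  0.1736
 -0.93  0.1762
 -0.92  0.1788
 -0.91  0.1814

σ√T = 0.39 × 0.7071 = 0.2758
ln(S/K) + (r + σ²/2)T = ln(200/150) + (0.012 + 0.39²/2)·0.5 = 0.2877 + 0.0440 = 0.3317
d₁ = 0.3317 / 0.2758 = 1.2028 ≈ 1.20
d₂ = d₁ − σ√T = 1.2028 − 0.2758 = 0.9271 ≈ 0.93
e^(−rT) = e^(−0.012·0.5) = 0.9940
N(−d₂) = N(-0.93) = 0.1762;  N(−d₁) = N(-1.20) = 0.1151
P = 150·0.9940·0.1762 − 200·0.1151 = 26.2714 − 23.0200 = 3.2514

$3.25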